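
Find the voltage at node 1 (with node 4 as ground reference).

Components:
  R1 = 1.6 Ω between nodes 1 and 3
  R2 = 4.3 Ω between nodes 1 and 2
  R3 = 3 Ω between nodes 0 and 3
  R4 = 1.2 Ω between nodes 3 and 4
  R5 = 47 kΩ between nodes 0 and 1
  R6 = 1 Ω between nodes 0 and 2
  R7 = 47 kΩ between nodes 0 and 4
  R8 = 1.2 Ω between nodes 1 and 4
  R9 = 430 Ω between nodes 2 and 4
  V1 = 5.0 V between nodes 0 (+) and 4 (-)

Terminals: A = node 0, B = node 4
Nodal analysis, taking node 4 as the 0 V reference.
Source V1 fixes V_0 = 5 V.
KCL at each unknown node (sum of currents leaving = 0; resistances in Ω):
  Node 1: (V_1 - V_3)/1.6 + (V_1 - V_2)/4.3 + (V_1 - 5)/47000 + (V_1 - 0)/1.2 = 0
  Node 2: (V_2 - V_1)/4.3 + (V_2 - 5)/1 + (V_2 - 0)/430 = 0
  Node 3: (V_3 - V_1)/1.6 + (V_3 - 5)/3 + (V_3 - 0)/1.2 = 0
Collecting terms (coefficients in siemens):
  1.691·V_1 - 0.2326·V_2 - 0.625·V_3 = 0.0001064
  1.235·V_2 - 0.2326·V_1 = 5
  1.792·V_3 - 0.625·V_1 = 1.667
Solving these 3 simultaneous equations (Gaussian elimination) gives:
  V_1 = 1.066 V, V_2 = 4.25 V, V_3 = 1.302 V
The requested potential is V_1 = 1.066 V.

Final answer: V_1 = 1.066 V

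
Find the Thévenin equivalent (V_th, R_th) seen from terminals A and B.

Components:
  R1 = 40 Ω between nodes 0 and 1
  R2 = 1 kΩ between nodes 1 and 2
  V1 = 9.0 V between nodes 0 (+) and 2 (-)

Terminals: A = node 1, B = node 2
Step 1 — V_th is the open-circuit voltage V_A - V_B (nothing connected across the terminals).
Nodal analysis, taking node 2 as the 0 V reference.
Source V1 fixes V_0 = 9 V.
KCL at each unknown node (sum of currents leaving = 0; resistances in Ω):
  Node 1: (V_1 - 9)/40 + (V_1 - 0)/1000 = 0
Collecting terms: 0.026 × V_1 = 0.225  =>  V_1 = 8.654 V
V_th = V_1 - V_2 = 8.654 - 0 = 8.654 V
Step 2 — R_th: zero the source — replace V1 by a short circuit (node 2 merges into node 0) — and find the resistance seen between A (node 1) and B (node 0).
Reduce the network between node 1 (A) and node 0 (B) by series/parallel combination:
  Rp1 = R1 ‖ R2 (parallel, both between nodes 0 and 1) = 1/(1/40 + 1/1000) = 38.46 Ω
R_th = 38.46 Ω

Final answer: V_th = 8.654 V, R_th = 38.46 Ω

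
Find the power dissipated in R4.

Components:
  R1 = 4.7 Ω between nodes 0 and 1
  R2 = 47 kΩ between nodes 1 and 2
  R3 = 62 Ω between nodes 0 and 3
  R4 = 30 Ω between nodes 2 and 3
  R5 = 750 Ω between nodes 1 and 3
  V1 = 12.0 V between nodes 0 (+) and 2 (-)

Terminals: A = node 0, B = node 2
Nodal analysis, taking node 2 as the 0 V reference.
Source V1 fixes V_0 = 12 V.
KCL at each unknown node (sum of currents leaving = 0; resistances in Ω):
  Node 1: (V_1 - 12)/4.7 + (V_1 - 0)/47000 + (V_1 - V_3)/750 = 0
  Node 3: (V_3 - 12)/62 + (V_3 - 0)/30 + (V_3 - V_1)/750 = 0
Collecting terms (coefficients in siemens):
  0.2141·V_1 - 0.001333·V_3 = 2.553
  0.0508·V_3 - 0.001333·V_1 = 0.1935
Determinant D = (0.2141)(0.0508) - (-0.001333)(-0.001333) = 0.01087
V_1 = [(2.553)(0.0508) - (-0.001333)(0.1935)]/D = 11.95 V
V_3 = [(0.2141)(0.1935) - (2.553)(-0.001333)]/D = 4.124 V
I_R4 = (V_2 - V_3)/R4 = (0 - 4.124)/30 = -0.1375 A
P_R4 = I_R4² × R4 = (-0.1375)² × 30 = 0.5669 W

Final answer: 0.5669 W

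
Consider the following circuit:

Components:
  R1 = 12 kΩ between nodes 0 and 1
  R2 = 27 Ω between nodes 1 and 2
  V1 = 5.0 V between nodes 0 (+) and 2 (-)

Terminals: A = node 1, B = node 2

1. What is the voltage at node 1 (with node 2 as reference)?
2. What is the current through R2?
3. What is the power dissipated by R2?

Nodal analysis, taking node 2 as the 0 V reference.
Source V1 fixes V_0 = 5 V.
KCL at each unknown node (sum of currents leaving = 0; resistances in Ω):
  Node 1: (V_1 - 5)/12000 + (V_1 - 0)/27 = 0
Collecting terms: 0.03712 × V_1 = 0.0004167  =>  V_1 = 0.01122 V
Part 1:
  Read off the nodal solution: V_1 = 0.01122 V
Part 2:
  I_R2 = (V_1 - V_2)/R2 = (0.01122 - 0)/27 = 0.0004157 A
  Magnitude: I_R2 = 0.0004157 A
Part 3:
  I_R2 = (V_1 - V_2)/R2 = (0.01122 - 0)/27 = 0.0004157 A
  P_R2 = I_R2² × R2 = (0.0004157)² × 27 = 0.000004666 W

Final answers:
1. V_1 = 0.01122 V
2. I_R2 = 0.0004157 A
3. P_R2 = 4.666e-06 W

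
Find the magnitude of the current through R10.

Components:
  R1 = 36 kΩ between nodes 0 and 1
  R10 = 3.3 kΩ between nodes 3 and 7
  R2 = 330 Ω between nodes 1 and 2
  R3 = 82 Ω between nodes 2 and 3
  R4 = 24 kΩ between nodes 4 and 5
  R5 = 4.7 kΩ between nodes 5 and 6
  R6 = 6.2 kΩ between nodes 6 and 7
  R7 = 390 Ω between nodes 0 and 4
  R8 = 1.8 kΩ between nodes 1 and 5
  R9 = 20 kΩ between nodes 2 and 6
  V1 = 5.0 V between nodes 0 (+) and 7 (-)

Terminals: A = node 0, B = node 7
Nodal analysis, taking node 7 as the 0 V reference.
Source V1 fixes V_0 = 5 V.
KCL at each unknown node (sum of currents leaving = 0; resistances in Ω):
  Node 1: (V_1 - 5)/36000 + (V_1 - V_2)/330 + (V_1 - V_5)/1800 = 0
  Node 2: (V_2 - V_1)/330 + (V_2 - V_3)/82 + (V_2 - V_6)/20000 = 0
  Node 3: (V_3 - V_2)/82 + (V_3 - 0)/3300 = 0
  Node 4: (V_4 - V_5)/24000 + (V_4 - 5)/390 = 0
  Node 5: (V_5 - V_4)/24000 + (V_5 - V_6)/4700 + (V_5 - V_1)/1800 = 0
  Node 6: (V_6 - V_5)/4700 + (V_6 - 0)/6200 + (V_6 - V_2)/20000 = 0
Collecting terms (coefficients in siemens):
  0.003614·V_1 - 0.00303·V_2 - 0.0005556·V_5 = 0.0001389
  0.01528·V_2 - 0.00303·V_1 - 0.0122·V_3 - 0.00005·V_6 = 0
  0.0125·V_3 - 0.0122·V_2 = 0
  0.002606·V_4 - 0.00004167·V_5 = 0.01282
  0.00081·V_5 - 0.0005556·V_1 - 0.00004167·V_4 - 0.0002128·V_6 = 0
  0.0004241·V_6 - 0.00005·V_2 - 0.0002128·V_5 = 0
Solving these 6 simultaneous equations (Gaussian elimination) gives:
  V_1 = 0.7448 V, V_2 = 0.6764 V, V_3 = 0.66 V, V_4 = 4.935 V
  V_5 = 0.9049 V, V_6 = 0.5338 V
I_R10 = (V_3 - V_7)/R10 = (0.66 - 0)/3300 = 0.0002 A
|I_R10| = 0.0002 A

Final answer: |I_R10| = 0.0002 A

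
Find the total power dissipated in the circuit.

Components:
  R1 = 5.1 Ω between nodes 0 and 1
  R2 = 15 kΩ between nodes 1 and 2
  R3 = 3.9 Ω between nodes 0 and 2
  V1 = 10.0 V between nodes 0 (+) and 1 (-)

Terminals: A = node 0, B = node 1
Nodal analysis, taking node 1 as the 0 V reference.
Source V1 fixes V_0 = 10 V.
KCL at each unknown node (sum of currents leaving = 0; resistances in Ω):
  Node 2: (V_2 - 0)/15000 + (V_2 - 10)/3.9 = 0
Collecting terms: 0.2565 × V_2 = 2.564  =>  V_2 = 9.997 V
Power in each resistor, P = (ΔV)²/R:
  P_R1 = (10 - 0)²/5.1 = 19.61 W
  P_R2 = (0 - 9.997)²/15000 = 0.006663 W
  P_R3 = (10 - 9.997)²/3.9 = 0.000001732 W
P_total = P_R1 + P_R2 + P_R3 = 19.61 W

Final answer: 19.61 W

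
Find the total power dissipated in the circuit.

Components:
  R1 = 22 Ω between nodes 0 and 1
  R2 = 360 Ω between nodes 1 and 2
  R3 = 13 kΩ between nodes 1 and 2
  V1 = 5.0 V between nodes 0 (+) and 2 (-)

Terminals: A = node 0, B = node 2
Nodal analysis, taking node 2 as the 0 V reference.
Source V1 fixes V_0 = 5 V.
KCL at each unknown node (sum of currents leaving = 0; resistances in Ω):
  Node 1: (V_1 - 5)/22 + (V_1 - 0)/360 + (V_1 - 0)/13000 = 0
Collecting terms: 0.04831 × V_1 = 0.2273  =>  V_1 = 4.705 V
Power in each resistor, P = (ΔV)²/R:
  P_R1 = (5 - 4.705)²/22 = 0.003968 W
  P_R2 = (4.705 - 0)²/360 = 0.06148 W
  P_R3 = (4.705 - 0)²/13000 = 0.001703 W
P_total = P_R1 + P_R2 + P_R3 = 0.06715 W

Final answer: 0.06715 W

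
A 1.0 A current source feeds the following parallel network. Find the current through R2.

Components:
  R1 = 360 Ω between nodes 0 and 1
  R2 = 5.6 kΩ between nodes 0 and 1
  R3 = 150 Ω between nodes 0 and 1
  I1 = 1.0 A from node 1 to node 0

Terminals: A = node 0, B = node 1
All resistors sit directly between nodes 0 and 1, so they are in parallel and share one voltage V; the full source current 1 A splits among them.
1/R_par = 1/360 + 1/5600 + 1/150 = 0.009623 S  =>  R_par = 103.9 Ω
V = I × R_par = 1 × 103.9 = 103.9 V
I_R2 = V/R2 = 103.9/5600 = 0.01856 A

Final answer: 0.01856 A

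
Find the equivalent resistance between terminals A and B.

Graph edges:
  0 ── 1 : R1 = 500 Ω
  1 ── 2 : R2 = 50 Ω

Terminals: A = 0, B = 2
Reduce the network between node 0 (A) and node 2 (B) by series/parallel combination:
  Rs1 = R1 + R2 (series, joined only at node 1) = 500 + 50 = 550 Ω
R_eq = 550 Ω

Final answer: 550 Ω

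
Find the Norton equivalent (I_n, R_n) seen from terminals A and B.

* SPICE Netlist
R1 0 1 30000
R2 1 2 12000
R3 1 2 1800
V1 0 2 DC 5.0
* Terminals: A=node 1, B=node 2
Find the Thévenin equivalent first; then I_n = V_th/R_th and R_n = R_th.
Step 1 — V_th is the open-circuit voltage V_A - V_B (nothing connected across the terminals).
Nodal analysis, taking node 2 as the 0 V reference.
Source V1 fixes V_0 = 5 V.
KCL at each unknown node (sum of currents leaving = 0; resistances in Ω):
  Node 1: (V_1 - 5)/30000 + (V_1 - 0)/12000 + (V_1 - 0)/1800 = 0
Collecting terms: 0.0006722 × V_1 = 0.0001667  =>  V_1 = 0.2479 V
V_th = V_1 - V_2 = 0.2479 - 0 = 0.2479 V
Step 2 — R_th: zero the source — replace V1 by a short circuit (node 2 merges into node 0) — and find the resistance seen between A (node 1) and B (node 0).
Reduce the network between node 1 (A) and node 0 (B) by series/parallel combination:
  Rp1 = R1 ‖ R2 ‖ R3 (parallel, all between nodes 0 and 1) = 1/(1/30000 + 1/12000 + 1/1800) = 1488 Ω
R_th = 1.488 kΩ
I_n = V_th/R_th = 0.2479/1488 = 0.0001667 A, and R_n = R_th = 1.488 kΩ

Final answer: I_n = 0.0001667 A, R_n = 1.488 kΩ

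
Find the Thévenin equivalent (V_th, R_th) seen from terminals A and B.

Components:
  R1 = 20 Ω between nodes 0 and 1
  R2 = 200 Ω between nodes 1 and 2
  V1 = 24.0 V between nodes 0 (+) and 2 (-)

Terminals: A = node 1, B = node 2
Step 1 — V_th is the open-circuit voltage V_A - V_B (nothing connected across the terminals).
Nodal analysis, taking node 2 as the 0 V reference.
Source V1 fixes V_0 = 24 V.
KCL at each unknown node (sum of currents leaving = 0; resistances in Ω):
  Node 1: (V_1 - 24)/20 + (V_1 - 0)/200 = 0
Collecting terms: 0.055 × V_1 = 1.2  =>  V_1 = 21.82 V
V_th = V_1 - V_2 = 21.82 - 0 = 21.82 V
Step 2 — R_th: zero the source — replace V1 by a short circuit (node 2 merges into node 0) — and find the resistance seen between A (node 1) and B (node 0).
Reduce the network between node 1 (A) and node 0 (B) by series/parallel combination:
  Rp1 = R1 ‖ R2 (parallel, both between nodes 0 and 1) = 1/(1/20 + 1/200) = 18.18 Ω
R_th = 18.18 Ω

Final answer: V_th = 21.82 V, R_th = 18.18 Ω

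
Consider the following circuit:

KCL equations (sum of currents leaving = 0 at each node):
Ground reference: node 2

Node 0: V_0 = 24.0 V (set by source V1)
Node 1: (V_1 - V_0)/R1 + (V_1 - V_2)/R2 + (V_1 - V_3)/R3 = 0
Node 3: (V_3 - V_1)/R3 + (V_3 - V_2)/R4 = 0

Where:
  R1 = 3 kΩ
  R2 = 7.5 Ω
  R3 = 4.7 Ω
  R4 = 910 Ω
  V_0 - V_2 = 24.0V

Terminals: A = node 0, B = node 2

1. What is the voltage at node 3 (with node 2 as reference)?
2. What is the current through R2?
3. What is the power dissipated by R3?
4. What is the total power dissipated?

Nodal analysis, taking node 2 as the 0 V reference.
Source V1 fixes V_0 = 24 V.
KCL at each unknown node (sum of currents leaving = 0; resistances in Ω):
  Node 1: (V_1 - 24)/3000 + (V_1 - 0)/7.5 + (V_1 - V_3)/4.7 = 0
  Node 3: (V_3 - V_1)/4.7 + (V_3 - 0)/910 = 0
Collecting terms (coefficients in siemens):
  0.3464·V_1 - 0.2128·V_3 = 0.008
  0.2139·V_3 - 0.2128·V_1 = 0
Determinant D = (0.3464)(0.2139) - (-0.2128)(-0.2128) = 0.02882
V_1 = [(0.008)(0.2139) - (-0.2128)(0)]/D = 0.05936 V
V_3 = [(0.3464)(0) - (0.008)(-0.2128)]/D = 0.05906 V
Part 1:
  Read off the nodal solution: V_3 = 0.05906 V
Part 2:
  I_R2 = (V_1 - V_2)/R2 = (0.05936 - 0)/7.5 = 0.007915 A
  Magnitude: I_R2 = 0.007915 A
Part 3:
  I_R3 = (V_1 - V_3)/R3 = (0.05936 - 0.05906)/4.7 = 0.0000649 A
  P_R3 = I_R3² × R3 = (0.0000649)² × 4.7 = 0.0000000198 W
Part 4:
  Power in each resistor, P = (ΔV)²/R:
    P_R1 = (24 - 0.05936)²/3000 = 0.1911 W
    P_R2 = (0.05936 - 0)²/7.5 = 0.0004699 W
    P_R3 = (0.05936 - 0.05906)²/4.7 = 0.0000000198 W
    P_R4 = (0 - 0.05906)²/910 = 0.000003833 W
  P_total = P_R1 + P_R2 + P_R3 + P_R4 = 0.1915 W

Final answers:
1. V_3 = 0.05906 V
2. I_R2 = 0.007915 A
3. P_R3 = 1.98e-08 W
4. P_total = 0.1915 W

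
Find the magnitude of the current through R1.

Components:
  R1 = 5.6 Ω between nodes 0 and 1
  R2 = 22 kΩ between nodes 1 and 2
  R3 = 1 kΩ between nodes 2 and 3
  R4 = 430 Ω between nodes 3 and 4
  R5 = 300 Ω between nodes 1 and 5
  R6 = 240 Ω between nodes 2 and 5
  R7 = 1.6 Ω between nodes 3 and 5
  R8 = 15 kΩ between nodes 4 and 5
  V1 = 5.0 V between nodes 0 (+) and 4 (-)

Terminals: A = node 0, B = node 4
Nodal analysis, taking node 4 as the 0 V reference.
Source V1 fixes V_0 = 5 V.
KCL at each unknown node (sum of currents leaving = 0; resistances in Ω):
  Node 1: (V_1 - 5)/5.6 + (V_1 - V_2)/22000 + (V_1 - V_5)/300 = 0
  Node 2: (V_2 - V_1)/22000 + (V_2 - V_3)/1000 + (V_2 - V_5)/240 = 0
  Node 3: (V_3 - V_2)/1000 + (V_3 - 0)/430 + (V_3 - V_5)/1.6 = 0
  Node 5: (V_5 - V_1)/300 + (V_5 - V_2)/240 + (V_5 - V_3)/1.6 + (V_5 - 0)/15000 = 0
Collecting terms (coefficients in siemens):
  0.182·V_1 - 0.00004545·V_2 - 0.003333·V_5 = 0.8929
  0.005212·V_2 - 0.00004545·V_1 - 0.001·V_3 - 0.004167·V_5 = 0
  0.6283·V_3 - 0.001·V_2 - 0.625·V_5 = 0
  0.6326·V_5 - 0.003333·V_1 - 0.004167·V_2 - 0.625·V_3 = 0
Solving these 4 simultaneous equations (Gaussian elimination) gives:
  V_1 = 4.961 V, V_2 = 2.925 V, V_3 = 2.898 V, V_5 = 2.909 V
I_R1 = (V_0 - V_1)/R1 = (5 - 4.961)/5.6 = 0.006934 A
|I_R1| = 0.006934 A

Final answer: |I_R1| = 0.006934 A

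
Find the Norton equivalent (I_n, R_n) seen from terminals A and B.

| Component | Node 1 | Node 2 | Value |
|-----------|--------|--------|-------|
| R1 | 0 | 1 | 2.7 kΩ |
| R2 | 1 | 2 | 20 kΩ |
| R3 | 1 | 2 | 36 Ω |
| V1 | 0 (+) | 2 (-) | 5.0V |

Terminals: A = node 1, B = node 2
Find the Thévenin equivalent first; then I_n = V_th/R_th and R_n = R_th.
Step 1 — V_th is the open-circuit voltage V_A - V_B (nothing connected across the terminals).
Nodal analysis, taking node 2 as the 0 V reference.
Source V1 fixes V_0 = 5 V.
KCL at each unknown node (sum of currents leaving = 0; resistances in Ω):
  Node 1: (V_1 - 5)/2700 + (V_1 - 0)/20000 + (V_1 - 0)/36 = 0
Collecting terms: 0.0282 × V_1 = 0.001852  =>  V_1 = 0.06567 V
V_th = V_1 - V_2 = 0.06567 - 0 = 0.06567 V
Step 2 — R_th: zero the source — replace V1 by a short circuit (node 2 merges into node 0) — and find the resistance seen between A (node 1) and B (node 0).
Reduce the network between node 1 (A) and node 0 (B) by series/parallel combination:
  Rp1 = R1 ‖ R2 ‖ R3 (parallel, all between nodes 0 and 1) = 1/(1/2700 + 1/20000 + 1/36) = 35.46 Ω
R_th = 35.46 Ω
I_n = V_th/R_th = 0.06567/35.46 = 0.001852 A, and R_n = R_th = 35.46 Ω

Final answer: I_n = 0.001852 A, R_n = 35.46 Ω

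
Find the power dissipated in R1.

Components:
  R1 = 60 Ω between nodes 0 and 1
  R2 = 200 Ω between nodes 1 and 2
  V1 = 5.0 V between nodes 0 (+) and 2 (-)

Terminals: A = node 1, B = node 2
Nodal analysis, taking node 2 as the 0 V reference.
Source V1 fixes V_0 = 5 V.
KCL at each unknown node (sum of currents leaving = 0; resistances in Ω):
  Node 1: (V_1 - 5)/60 + (V_1 - 0)/200 = 0
Collecting terms: 0.02167 × V_1 = 0.08333  =>  V_1 = 3.846 V
I_R1 = (V_0 - V_1)/R1 = (5 - 3.846)/60 = 0.01923 A
P_R1 = I_R1² × R1 = (0.01923)² × 60 = 0.02219 W

Final answer: 0.02219 W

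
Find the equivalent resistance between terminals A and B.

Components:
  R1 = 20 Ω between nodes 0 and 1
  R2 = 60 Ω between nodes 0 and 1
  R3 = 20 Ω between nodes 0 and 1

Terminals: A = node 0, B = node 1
Reduce the network between node 0 (A) and node 1 (B) by series/parallel combination:
  Rp1 = R1 ‖ R2 ‖ R3 (parallel, all between nodes 0 and 1) = 1/(1/20 + 1/60 + 1/20) = 8.571 Ω
R_eq = 8.571 Ω

Final answer: 8.571 Ω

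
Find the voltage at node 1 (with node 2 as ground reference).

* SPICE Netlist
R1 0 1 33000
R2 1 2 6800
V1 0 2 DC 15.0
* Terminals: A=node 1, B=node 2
Nodal analysis, taking node 2 as the 0 V reference.
Source V1 fixes V_0 = 15 V.
KCL at each unknown node (sum of currents leaving = 0; resistances in Ω):
  Node 1: (V_1 - 15)/33000 + (V_1 - 0)/6800 = 0
Collecting terms: 0.0001774 × V_1 = 0.0004545  =>  V_1 = 2.563 V
The requested potential is V_1 = 2.563 V.

Final answer: V_1 = 2.563 V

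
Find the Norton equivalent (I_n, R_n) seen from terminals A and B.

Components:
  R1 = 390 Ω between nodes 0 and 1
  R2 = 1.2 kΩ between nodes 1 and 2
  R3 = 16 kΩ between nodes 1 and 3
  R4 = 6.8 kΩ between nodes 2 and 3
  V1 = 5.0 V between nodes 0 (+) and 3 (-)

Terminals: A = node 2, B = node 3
Find the Thévenin equivalent first; then I_n = V_th/R_th and R_n = R_th.
Step 1 — V_th is the open-circuit voltage V_A - V_B (nothing connected across the terminals).
Nodal analysis, taking node 3 as the 0 V reference.
Source V1 fixes V_0 = 5 V.
KCL at each unknown node (sum of currents leaving = 0; resistances in Ω):
  Node 1: (V_1 - 5)/390 + (V_1 - V_2)/1200 + (V_1 - 0)/16000 = 0
  Node 2: (V_2 - V_1)/1200 + (V_2 - 0)/6800 = 0
Collecting terms (coefficients in siemens):
  0.00346·V_1 - 0.0008333·V_2 = 0.01282
  0.0009804·V_2 - 0.0008333·V_1 = 0
Determinant D = (0.00346)(0.0009804) - (-0.0008333)(-0.0008333) = 0.000002698
V_1 = [(0.01282)(0.0009804) - (-0.0008333)(0)]/D = 4.659 V
V_2 = [(0.00346)(0) - (0.01282)(-0.0008333)]/D = 3.96 V
V_th = V_2 - V_3 = 3.96 - 0 = 3.96 V
Step 2 — R_th: zero the source — replace V1 by a short circuit (node 3 merges into node 0) — and find the resistance seen between A (node 2) and B (node 0).
Reduce the network between node 2 (A) and node 0 (B) by series/parallel combination:
  Rp1 = R1 ‖ R3 (parallel, both between nodes 0 and 1) = 1/(1/390 + 1/16000) = 380.7 Ω
  Rs1 = R2 + Rp1 (series, joined only at node 1) = 1200 + 380.7 = 1581 Ω
  Rp2 = R4 ‖ Rs1 (parallel, both between nodes 0 and 2) = 1/(1/6800 + 1/1581) = 1283 Ω
R_th = 1.283 kΩ
I_n = V_th/R_th = 3.96/1283 = 0.003088 A, and R_n = R_th = 1.283 kΩ

Final answer: I_n = 0.003088 A, R_n = 1.283 kΩ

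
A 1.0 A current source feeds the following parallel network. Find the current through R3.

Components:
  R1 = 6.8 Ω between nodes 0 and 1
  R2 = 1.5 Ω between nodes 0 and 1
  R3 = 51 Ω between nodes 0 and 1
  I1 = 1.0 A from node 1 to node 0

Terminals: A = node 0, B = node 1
All resistors sit directly between nodes 0 and 1, so they are in parallel and share one voltage V; the full source current 1 A splits among them.
1/R_par = 1/6.8 + 1/1.5 + 1/51 = 0.8333 S  =>  R_par = 1.2 Ω
V = I × R_par = 1 × 1.2 = 1.2 V
I_R3 = V/R3 = 1.2/51 = 0.02353 A

Final answer: 0.02353 A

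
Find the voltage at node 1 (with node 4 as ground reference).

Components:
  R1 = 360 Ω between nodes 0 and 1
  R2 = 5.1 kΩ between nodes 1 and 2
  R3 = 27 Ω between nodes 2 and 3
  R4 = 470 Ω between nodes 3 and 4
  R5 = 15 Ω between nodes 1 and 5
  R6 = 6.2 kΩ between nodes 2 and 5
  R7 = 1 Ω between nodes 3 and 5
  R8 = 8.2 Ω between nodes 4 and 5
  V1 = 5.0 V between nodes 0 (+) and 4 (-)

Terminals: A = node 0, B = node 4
Nodal analysis, taking node 4 as the 0 V reference.
Source V1 fixes V_0 = 5 V.
KCL at each unknown node (sum of currents leaving = 0; resistances in Ω):
  Node 1: (V_1 - 5)/360 + (V_1 - V_2)/5100 + (V_1 - V_5)/15 = 0
  Node 2: (V_2 - V_1)/5100 + (V_2 - V_3)/27 + (V_2 - V_5)/6200 = 0
  Node 3: (V_3 - V_2)/27 + (V_3 - 0)/470 + (V_3 - V_5)/1 = 0
  Node 5: (V_5 - V_1)/15 + (V_5 - V_2)/6200 + (V_5 - V_3)/1 + (V_5 - 0)/8.2 = 0
Collecting terms (coefficients in siemens):
  0.06964·V_1 - 0.0001961·V_2 - 0.06667·V_5 = 0.01389
  0.03739·V_2 - 0.0001961·V_1 - 0.03704·V_3 - 0.0001613·V_5 = 0
  1.039·V_3 - 0.03704·V_2 - 1·V_5 = 0
  1.189·V_5 - 0.06667·V_1 - 0.0001613·V_2 - 1·V_3 = 0
Solving these 4 simultaneous equations (Gaussian elimination) gives:
  V_1 = 0.3005 V, V_2 = 0.1061 V, V_3 = 0.105 V, V_5 = 0.1052 V
The requested potential is V_1 = 0.3005 V.

Final answer: V_1 = 0.3005 V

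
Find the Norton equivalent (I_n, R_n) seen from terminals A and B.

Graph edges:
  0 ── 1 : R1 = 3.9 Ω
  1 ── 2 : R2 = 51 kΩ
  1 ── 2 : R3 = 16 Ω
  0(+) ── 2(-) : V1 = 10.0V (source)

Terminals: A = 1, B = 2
Find the Thévenin equivalent first; then I_n = V_th/R_th and R_n = R_th.
Step 1 — V_th is the open-circuit voltage V_A - V_B (nothing connected across the terminals).
Nodal analysis, taking node 2 as the 0 V reference.
Source V1 fixes V_0 = 10 V.
KCL at each unknown node (sum of currents leaving = 0; resistances in Ω):
  Node 1: (V_1 - 10)/3.9 + (V_1 - 0)/51000 + (V_1 - 0)/16 = 0
Collecting terms: 0.3189 × V_1 = 2.564  =>  V_1 = 8.04 V
V_th = V_1 - V_2 = 8.04 - 0 = 8.04 V
Step 2 — R_th: zero the source — replace V1 by a short circuit (node 2 merges into node 0) — and find the resistance seen between A (node 1) and B (node 0).
Reduce the network between node 1 (A) and node 0 (B) by series/parallel combination:
  Rp1 = R1 ‖ R2 ‖ R3 (parallel, all between nodes 0 and 1) = 1/(1/3.9 + 1/51000 + 1/16) = 3.135 Ω
R_th = 3.135 Ω
I_n = V_th/R_th = 8.04/3.135 = 2.564 A, and R_n = R_th = 3.135 Ω

Final answer: I_n = 2.564 A, R_n = 3.135 Ω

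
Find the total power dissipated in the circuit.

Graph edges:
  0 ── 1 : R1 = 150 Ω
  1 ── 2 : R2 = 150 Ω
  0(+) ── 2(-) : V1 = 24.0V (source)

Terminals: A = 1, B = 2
Nodal analysis, taking node 2 as the 0 V reference.
Source V1 fixes V_0 = 24 V.
KCL at each unknown node (sum of currents leaving = 0; resistances in Ω):
  Node 1: (V_1 - 24)/150 + (V_1 - 0)/150 = 0
Collecting terms: 0.01333 × V_1 = 0.16  =>  V_1 = 12 V
Power in each resistor, P = (ΔV)²/R:
  P_R1 = (24 - 12)²/150 = 0.96 W
  P_R2 = (12 - 0)²/150 = 0.96 W
P_total = P_R1 + P_R2 = 1.92 W

Final answer: 1.92 W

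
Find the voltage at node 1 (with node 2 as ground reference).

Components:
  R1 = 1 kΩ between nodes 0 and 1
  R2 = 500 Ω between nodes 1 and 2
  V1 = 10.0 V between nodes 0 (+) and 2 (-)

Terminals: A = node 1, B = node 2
Nodal analysis, taking node 2 as the 0 V reference.
Source V1 fixes V_0 = 10 V.
KCL at each unknown node (sum of currents leaving = 0; resistances in Ω):
  Node 1: (V_1 - 10)/1000 + (V_1 - 0)/500 = 0
Collecting terms: 0.003 × V_1 = 0.01  =>  V_1 = 3.333 V
The requested potential is V_1 = 3.333 V.

Final answer: V_1 = 3.333 V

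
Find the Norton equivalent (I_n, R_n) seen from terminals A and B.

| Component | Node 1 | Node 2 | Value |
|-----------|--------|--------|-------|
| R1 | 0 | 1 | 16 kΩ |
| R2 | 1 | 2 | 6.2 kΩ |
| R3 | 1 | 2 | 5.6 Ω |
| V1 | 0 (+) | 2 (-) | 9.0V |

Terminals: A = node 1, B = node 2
Find the Thévenin equivalent first; then I_n = V_th/R_th and R_n = R_th.
Step 1 — V_th is the open-circuit voltage V_A - V_B (nothing connected across the terminals).
Nodal analysis, taking node 2 as the 0 V reference.
Source V1 fixes V_0 = 9 V.
KCL at each unknown node (sum of currents leaving = 0; resistances in Ω):
  Node 1: (V_1 - 9)/16000 + (V_1 - 0)/6200 + (V_1 - 0)/5.6 = 0
Collecting terms: 0.1788 × V_1 = 0.0005625  =>  V_1 = 0.003146 V
V_th = V_1 - V_2 = 0.003146 - 0 = 0.003146 V
Step 2 — R_th: zero the source — replace V1 by a short circuit (node 2 merges into node 0) — and find the resistance seen between A (node 1) and B (node 0).
Reduce the network between node 1 (A) and node 0 (B) by series/parallel combination:
  Rp1 = R1 ‖ R2 ‖ R3 (parallel, all between nodes 0 and 1) = 1/(1/16000 + 1/6200 + 1/5.6) = 5.593 Ω
R_th = 5.593 Ω
I_n = V_th/R_th = 0.003146/5.593 = 0.0005625 A, and R_n = R_th = 5.593 Ω

Final answer: I_n = 0.0005625 A, R_n = 5.593 Ω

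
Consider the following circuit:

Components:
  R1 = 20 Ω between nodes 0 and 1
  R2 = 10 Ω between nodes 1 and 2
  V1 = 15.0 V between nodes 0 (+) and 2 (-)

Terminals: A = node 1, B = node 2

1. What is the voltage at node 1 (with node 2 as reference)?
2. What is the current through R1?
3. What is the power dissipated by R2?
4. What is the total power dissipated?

Nodal analysis, taking node 2 as the 0 V reference.
Source V1 fixes V_0 = 15 V.
KCL at each unknown node (sum of currents leaving = 0; resistances in Ω):
  Node 1: (V_1 - 15)/20 + (V_1 - 0)/10 = 0
Collecting terms: 0.15 × V_1 = 0.75  =>  V_1 = 5 V
Part 1:
  Read off the nodal solution: V_1 = 5 V
Part 2:
  I_R1 = (V_0 - V_1)/R1 = (15 - 5)/20 = 0.5 A
  Magnitude: I_R1 = 0.5 A
Part 3:
  I_R2 = (V_1 - V_2)/R2 = (5 - 0)/10 = 0.5 A
  P_R2 = I_R2² × R2 = (0.5)² × 10 = 2.5 W
Part 4:
  Power in each resistor, P = (ΔV)²/R:
    P_R1 = (15 - 5)²/20 = 5 W
    P_R2 = (5 - 0)²/10 = 2.5 W
  P_total = P_R1 + P_R2 = 7.5 W

Final answers:
1. V_1 = 5 V
2. I_R1 = 0.5 A
3. P_R2 = 2.5 W
4. P_total = 7.5 W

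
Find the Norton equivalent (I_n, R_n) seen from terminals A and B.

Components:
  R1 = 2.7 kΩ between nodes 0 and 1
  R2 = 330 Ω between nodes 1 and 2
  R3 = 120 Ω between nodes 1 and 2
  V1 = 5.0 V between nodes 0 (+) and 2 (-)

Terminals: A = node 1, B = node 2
Find the Thévenin equivalent first; then I_n = V_th/R_th and R_n = R_th.
Step 1 — V_th is the open-circuit voltage V_A - V_B (nothing connected across the terminals).
Nodal analysis, taking node 2 as the 0 V reference.
Source V1 fixes V_0 = 5 V.
KCL at each unknown node (sum of currents leaving = 0; resistances in Ω):
  Node 1: (V_1 - 5)/2700 + (V_1 - 0)/330 + (V_1 - 0)/120 = 0
Collecting terms: 0.01173 × V_1 = 0.001852  =>  V_1 = 0.1578 V
V_th = V_1 - V_2 = 0.1578 - 0 = 0.1578 V
Step 2 — R_th: zero the source — replace V1 by a short circuit (node 2 merges into node 0) — and find the resistance seen between A (node 1) and B (node 0).
Reduce the network between node 1 (A) and node 0 (B) by series/parallel combination:
  Rp1 = R1 ‖ R2 ‖ R3 (parallel, all between nodes 0 and 1) = 1/(1/2700 + 1/330 + 1/120) = 85.22 Ω
R_th = 85.22 Ω
I_n = V_th/R_th = 0.1578/85.22 = 0.001852 A, and R_n = R_th = 85.22 Ω

Final answer: I_n = 0.001852 A, R_n = 85.22 Ω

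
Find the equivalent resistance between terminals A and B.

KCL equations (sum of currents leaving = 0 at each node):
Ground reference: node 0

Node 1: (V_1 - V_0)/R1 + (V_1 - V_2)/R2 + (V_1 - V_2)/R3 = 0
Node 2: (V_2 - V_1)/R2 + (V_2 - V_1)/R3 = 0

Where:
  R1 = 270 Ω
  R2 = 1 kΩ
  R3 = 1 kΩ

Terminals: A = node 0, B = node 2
Reduce the network between node 0 (A) and node 2 (B) by series/parallel combination:
  Rp1 = R2 ‖ R3 (parallel, both between nodes 1 and 2) = 1/(1/1000 + 1/1000) = 500 Ω
  Rs1 = R1 + Rp1 (series, joined only at node 1) = 270 + 500 = 770 Ω
R_eq = 770 Ω

Final answer: 770 Ω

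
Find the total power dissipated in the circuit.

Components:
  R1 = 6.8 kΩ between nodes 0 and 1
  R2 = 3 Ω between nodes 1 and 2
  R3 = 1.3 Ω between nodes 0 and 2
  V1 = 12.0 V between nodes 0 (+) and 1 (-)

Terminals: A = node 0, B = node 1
Nodal analysis, taking node 1 as the 0 V reference.
Source V1 fixes V_0 = 12 V.
KCL at each unknown node (sum of currents leaving = 0; resistances in Ω):
  Node 2: (V_2 - 0)/3 + (V_2 - 12)/1.3 = 0
Collecting terms: 1.103 × V_2 = 9.231  =>  V_2 = 8.372 V
Power in each resistor, P = (ΔV)²/R:
  P_R1 = (12 - 0)²/6800 = 0.02118 W
  P_R2 = (0 - 8.372)²/3 = 23.36 W
  P_R3 = (12 - 8.372)²/1.3 = 10.12 W
P_total = P_R1 + P_R2 + P_R3 = 33.51 W

Final answer: 33.51 W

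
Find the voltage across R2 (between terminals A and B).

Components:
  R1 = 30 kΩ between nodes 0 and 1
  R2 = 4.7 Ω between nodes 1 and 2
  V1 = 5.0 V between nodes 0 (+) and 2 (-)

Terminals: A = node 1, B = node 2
R1 and R2 are in series across V1 (node 0 → node 1 → node 2), and the output A–B is taken across R2, so this is a voltage divider.
Series current: I = V1/(R1 + R2) = 5/(30000 + 4.7) = 5/30000 = 0.0001666 A
V_R2 = I × R2 = V1 × R2/(R1 + R2) = 5 × 4.7/30000 = 0.0007832 V

Final answer: 0.0007832 V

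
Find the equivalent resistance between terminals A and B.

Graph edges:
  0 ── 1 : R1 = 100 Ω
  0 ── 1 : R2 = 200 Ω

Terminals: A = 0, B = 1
Reduce the network between node 0 (A) and node 1 (B) by series/parallel combination:
  Rp1 = R1 ‖ R2 (parallel, both between nodes 0 and 1) = 1/(1/100 + 1/200) = 66.67 Ω
R_eq = 66.67 Ω

Final answer: 66.67 Ω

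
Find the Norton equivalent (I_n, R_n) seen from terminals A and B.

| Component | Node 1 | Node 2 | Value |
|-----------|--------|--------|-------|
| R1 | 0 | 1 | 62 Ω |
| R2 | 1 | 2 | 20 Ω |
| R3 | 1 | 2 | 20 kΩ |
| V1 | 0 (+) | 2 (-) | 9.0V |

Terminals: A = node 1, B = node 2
Find the Thévenin equivalent first; then I_n = V_th/R_th and R_n = R_th.
Step 1 — V_th is the open-circuit voltage V_A - V_B (nothing connected across the terminals).
Nodal analysis, taking node 2 as the 0 V reference.
Source V1 fixes V_0 = 9 V.
KCL at each unknown node (sum of currents leaving = 0; resistances in Ω):
  Node 1: (V_1 - 9)/62 + (V_1 - 0)/20 + (V_1 - 0)/20000 = 0
Collecting terms: 0.06618 × V_1 = 0.1452  =>  V_1 = 2.193 V
V_th = V_1 - V_2 = 2.193 - 0 = 2.193 V
Step 2 — R_th: zero the source — replace V1 by a short circuit (node 2 merges into node 0) — and find the resistance seen between A (node 1) and B (node 0).
Reduce the network between node 1 (A) and node 0 (B) by series/parallel combination:
  Rp1 = R1 ‖ R2 ‖ R3 (parallel, all between nodes 0 and 1) = 1/(1/62 + 1/20 + 1/20000) = 15.11 Ω
R_th = 15.11 Ω
I_n = V_th/R_th = 2.193/15.11 = 0.1452 A, and R_n = R_th = 15.11 Ω

Final answer: I_n = 0.1452 A, R_n = 15.11 Ω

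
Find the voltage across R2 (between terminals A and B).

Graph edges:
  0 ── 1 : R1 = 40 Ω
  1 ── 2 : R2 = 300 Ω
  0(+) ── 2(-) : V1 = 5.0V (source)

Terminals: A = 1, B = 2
R1 and R2 are in series across V1 (node 0 → node 1 → node 2), and the output A–B is taken across R2, so this is a voltage divider.
Series current: I = V1/(R1 + R2) = 5/(40 + 300) = 5/340 = 0.01471 A
V_R2 = I × R2 = V1 × R2/(R1 + R2) = 5 × 300/340 = 4.412 V

Final answer: 4.412 V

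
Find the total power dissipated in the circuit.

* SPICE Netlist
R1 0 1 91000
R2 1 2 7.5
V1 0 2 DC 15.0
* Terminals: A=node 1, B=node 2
Nodal analysis, taking node 2 as the 0 V reference.
Source V1 fixes V_0 = 15 V.
KCL at each unknown node (sum of currents leaving = 0; resistances in Ω):
  Node 1: (V_1 - 15)/91000 + (V_1 - 0)/7.5 = 0
Collecting terms: 0.1333 × V_1 = 0.0001648  =>  V_1 = 0.001236 V
Power in each resistor, P = (ΔV)²/R:
  P_R1 = (15 - 0.001236)²/91000 = 0.002472 W
  P_R2 = (0.001236 - 0)²/7.5 = 0.0000002037 W
P_total = P_R1 + P_R2 = 0.002472 W

Final answer: 0.002472 W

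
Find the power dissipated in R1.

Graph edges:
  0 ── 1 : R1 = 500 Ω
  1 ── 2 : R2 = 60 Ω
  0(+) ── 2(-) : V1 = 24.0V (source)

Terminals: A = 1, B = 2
Nodal analysis, taking node 2 as the 0 V reference.
Source V1 fixes V_0 = 24 V.
KCL at each unknown node (sum of currents leaving = 0; resistances in Ω):
  Node 1: (V_1 - 24)/500 + (V_1 - 0)/60 = 0
Collecting terms: 0.01867 × V_1 = 0.048  =>  V_1 = 2.571 V
I_R1 = (V_0 - V_1)/R1 = (24 - 2.571)/500 = 0.04286 A
P_R1 = I_R1² × R1 = (0.04286)² × 500 = 0.9184 W

Final answer: 0.9184 W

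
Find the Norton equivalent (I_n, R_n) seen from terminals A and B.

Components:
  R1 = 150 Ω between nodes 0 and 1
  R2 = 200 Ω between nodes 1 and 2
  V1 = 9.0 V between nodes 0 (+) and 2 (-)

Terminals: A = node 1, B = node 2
Find the Thévenin equivalent first; then I_n = V_th/R_th and R_n = R_th.
Step 1 — V_th is the open-circuit voltage V_A - V_B (nothing connected across the terminals).
Nodal analysis, taking node 2 as the 0 V reference.
Source V1 fixes V_0 = 9 V.
KCL at each unknown node (sum of currents leaving = 0; resistances in Ω):
  Node 1: (V_1 - 9)/150 + (V_1 - 0)/200 = 0
Collecting terms: 0.01167 × V_1 = 0.06  =>  V_1 = 5.143 V
V_th = V_1 - V_2 = 5.143 - 0 = 5.143 V
Step 2 — R_th: zero the source — replace V1 by a short circuit (node 2 merges into node 0) — and find the resistance seen between A (node 1) and B (node 0).
Reduce the network between node 1 (A) and node 0 (B) by series/parallel combination:
  Rp1 = R1 ‖ R2 (parallel, both between nodes 0 and 1) = 1/(1/150 + 1/200) = 85.71 Ω
R_th = 85.71 Ω
I_n = V_th/R_th = 5.143/85.71 = 0.06 A, and R_n = R_th = 85.71 Ω

Final answer: I_n = 0.06 A, R_n = 85.71 Ω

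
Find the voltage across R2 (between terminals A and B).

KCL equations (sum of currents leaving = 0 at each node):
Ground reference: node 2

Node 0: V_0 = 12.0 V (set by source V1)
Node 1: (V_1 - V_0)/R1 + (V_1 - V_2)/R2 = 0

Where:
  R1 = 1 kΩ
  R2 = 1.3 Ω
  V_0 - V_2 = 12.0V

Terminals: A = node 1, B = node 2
R1 and R2 are in series across V1 (node 0 → node 1 → node 2), and the output A–B is taken across R2, so this is a voltage divider.
Series current: I = V1/(R1 + R2) = 12/(1000 + 1.3) = 12/1001 = 0.01198 A
V_R2 = I × R2 = V1 × R2/(R1 + R2) = 12 × 1.3/1001 = 0.01558 V

Final answer: 0.01558 V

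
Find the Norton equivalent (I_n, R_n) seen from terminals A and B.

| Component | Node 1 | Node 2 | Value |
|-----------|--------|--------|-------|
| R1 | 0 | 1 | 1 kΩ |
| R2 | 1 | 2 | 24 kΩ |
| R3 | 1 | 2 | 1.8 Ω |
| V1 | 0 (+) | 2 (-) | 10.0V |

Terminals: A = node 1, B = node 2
Find the Thévenin equivalent first; then I_n = V_th/R_th and R_n = R_th.
Step 1 — V_th is the open-circuit voltage V_A - V_B (nothing connected across the terminals).
Nodal analysis, taking node 2 as the 0 V reference.
Source V1 fixes V_0 = 10 V.
KCL at each unknown node (sum of currents leaving = 0; resistances in Ω):
  Node 1: (V_1 - 10)/1000 + (V_1 - 0)/24000 + (V_1 - 0)/1.8 = 0
Collecting terms: 0.5566 × V_1 = 0.01  =>  V_1 = 0.01797 V
V_th = V_1 - V_2 = 0.01797 - 0 = 0.01797 V
Step 2 — R_th: zero the source — replace V1 by a short circuit (node 2 merges into node 0) — and find the resistance seen between A (node 1) and B (node 0).
Reduce the network between node 1 (A) and node 0 (B) by series/parallel combination:
  Rp1 = R1 ‖ R2 ‖ R3 (parallel, all between nodes 0 and 1) = 1/(1/1000 + 1/24000 + 1/1.8) = 1.797 Ω
R_th = 1.797 Ω
I_n = V_th/R_th = 0.01797/1.797 = 0.01 A, and R_n = R_th = 1.797 Ω

Final answer: I_n = 0.01 A, R_n = 1.797 Ω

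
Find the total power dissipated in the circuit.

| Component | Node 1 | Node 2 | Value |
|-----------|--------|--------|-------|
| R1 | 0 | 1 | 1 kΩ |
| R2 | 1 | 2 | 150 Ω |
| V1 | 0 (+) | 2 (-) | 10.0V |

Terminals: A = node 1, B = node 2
Nodal analysis, taking node 2 as the 0 V reference.
Source V1 fixes V_0 = 10 V.
KCL at each unknown node (sum of currents leaving = 0; resistances in Ω):
  Node 1: (V_1 - 10)/1000 + (V_1 - 0)/150 = 0
Collecting terms: 0.007667 × V_1 = 0.01  =>  V_1 = 1.304 V
Power in each resistor, P = (ΔV)²/R:
  P_R1 = (10 - 1.304)²/1000 = 0.07561 W
  P_R2 = (1.304 - 0)²/150 = 0.01134 W
P_total = P_R1 + P_R2 = 0.08696 W

Final answer: 0.08696 W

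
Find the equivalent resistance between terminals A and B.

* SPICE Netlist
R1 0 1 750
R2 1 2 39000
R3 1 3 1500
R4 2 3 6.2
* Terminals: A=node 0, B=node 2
Reduce the network between node 0 (A) and node 2 (B) by series/parallel combination:
  Rs1 = R3 + R4 (series, joined only at node 3) = 1500 + 6.2 = 1506 Ω
  Rp1 = R2 ‖ Rs1 (parallel, both between nodes 1 and 2) = 1/(1/39000 + 1/1506) = 1450 Ω
  Rs2 = R1 + Rp1 (series, joined only at node 1) = 750 + 1450 = 2200 Ω
R_eq = 2.2 kΩ

Final answer: 2.2 kΩ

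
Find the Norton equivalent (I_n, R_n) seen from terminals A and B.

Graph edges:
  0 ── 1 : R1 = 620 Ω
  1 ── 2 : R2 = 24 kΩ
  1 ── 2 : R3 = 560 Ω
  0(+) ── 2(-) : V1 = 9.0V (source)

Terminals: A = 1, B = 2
Find the Thévenin equivalent first; then I_n = V_th/R_th and R_n = R_th.
Step 1 — V_th is the open-circuit voltage V_A - V_B (nothing connected across the terminals).
Nodal analysis, taking node 2 as the 0 V reference.
Source V1 fixes V_0 = 9 V.
KCL at each unknown node (sum of currents leaving = 0; resistances in Ω):
  Node 1: (V_1 - 9)/620 + (V_1 - 0)/24000 + (V_1 - 0)/560 = 0
Collecting terms: 0.00344 × V_1 = 0.01452  =>  V_1 = 4.219 V
V_th = V_1 - V_2 = 4.219 - 0 = 4.219 V
Step 2 — R_th: zero the source — replace V1 by a short circuit (node 2 merges into node 0) — and find the resistance seen between A (node 1) and B (node 0).
Reduce the network between node 1 (A) and node 0 (B) by series/parallel combination:
  Rp1 = R1 ‖ R2 ‖ R3 (parallel, all between nodes 0 and 1) = 1/(1/620 + 1/24000 + 1/560) = 290.7 Ω
R_th = 290.7 Ω
I_n = V_th/R_th = 4.219/290.7 = 0.01452 A, and R_n = R_th = 290.7 Ω

Final answer: I_n = 0.01452 A, R_n = 290.7 Ω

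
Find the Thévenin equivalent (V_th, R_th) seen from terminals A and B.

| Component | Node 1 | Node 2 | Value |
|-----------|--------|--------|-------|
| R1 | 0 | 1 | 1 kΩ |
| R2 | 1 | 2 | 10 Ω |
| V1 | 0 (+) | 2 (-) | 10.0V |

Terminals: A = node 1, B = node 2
Step 1 — V_th is the open-circuit voltage V_A - V_B (nothing connected across the terminals).
Nodal analysis, taking node 2 as the 0 V reference.
Source V1 fixes V_0 = 10 V.
KCL at each unknown node (sum of currents leaving = 0; resistances in Ω):
  Node 1: (V_1 - 10)/1000 + (V_1 - 0)/10 = 0
Collecting terms: 0.101 × V_1 = 0.01  =>  V_1 = 0.09901 V
V_th = V_1 - V_2 = 0.09901 - 0 = 0.09901 V
Step 2 — R_th: zero the source — replace V1 by a short circuit (node 2 merges into node 0) — and find the resistance seen between A (node 1) and B (node 0).
Reduce the network between node 1 (A) and node 0 (B) by series/parallel combination:
  Rp1 = R1 ‖ R2 (parallel, both between nodes 0 and 1) = 1/(1/1000 + 1/10) = 9.901 Ω
R_th = 9.901 Ω

Final answer: V_th = 0.09901 V, R_th = 9.901 Ω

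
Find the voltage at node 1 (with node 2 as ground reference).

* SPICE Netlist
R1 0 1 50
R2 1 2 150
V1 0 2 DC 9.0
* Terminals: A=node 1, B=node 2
Nodal analysis, taking node 2 as the 0 V reference.
Source V1 fixes V_0 = 9 V.
KCL at each unknown node (sum of currents leaving = 0; resistances in Ω):
  Node 1: (V_1 - 9)/50 + (V_1 - 0)/150 = 0
Collecting terms: 0.02667 × V_1 = 0.18  =>  V_1 = 6.75 V
The requested potential is V_1 = 6.75 V.

Final answer: V_1 = 6.75 V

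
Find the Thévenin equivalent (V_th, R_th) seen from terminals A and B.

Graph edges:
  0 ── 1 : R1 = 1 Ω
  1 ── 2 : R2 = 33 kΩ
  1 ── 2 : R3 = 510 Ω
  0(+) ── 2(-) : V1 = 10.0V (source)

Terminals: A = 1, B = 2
Step 1 — V_th is the open-circuit voltage V_A - V_B (nothing connected across the terminals).
Nodal analysis, taking node 2 as the 0 V reference.
Source V1 fixes V_0 = 10 V.
KCL at each unknown node (sum of currents leaving = 0; resistances in Ω):
  Node 1: (V_1 - 10)/1 + (V_1 - 0)/33000 + (V_1 - 0)/510 = 0
Collecting terms: 1.002 × V_1 = 10  =>  V_1 = 9.98 V
V_th = V_1 - V_2 = 9.98 - 0 = 9.98 V
Step 2 — R_th: zero the source — replace V1 by a short circuit (node 2 merges into node 0) — and find the resistance seen between A (node 1) and B (node 0).
Reduce the network between node 1 (A) and node 0 (B) by series/parallel combination:
  Rp1 = R1 ‖ R2 ‖ R3 (parallel, all between nodes 0 and 1) = 1/(1/1 + 1/33000 + 1/510) = 0.998 Ω
R_th = 0.998 Ω

Final answer: V_th = 9.98 V, R_th = 0.998 Ω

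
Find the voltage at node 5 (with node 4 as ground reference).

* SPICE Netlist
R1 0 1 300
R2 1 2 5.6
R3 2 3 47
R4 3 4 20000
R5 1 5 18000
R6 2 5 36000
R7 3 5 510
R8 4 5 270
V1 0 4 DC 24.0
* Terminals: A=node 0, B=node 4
Nodal analysis, taking node 4 as the 0 V reference.
Source V1 fixes V_0 = 24 V.
KCL at each unknown node (sum of currents leaving = 0; resistances in Ω):
  Node 1: (V_1 - 24)/300 + (V_1 - V_2)/5.6 + (V_1 - V_5)/18000 = 0
  Node 2: (V_2 - V_1)/5.6 + (V_2 - V_3)/47 + (V_2 - V_5)/36000 = 0
  Node 3: (V_3 - V_2)/47 + (V_3 - 0)/20000 + (V_3 - V_5)/510 = 0
  Node 5: (V_5 - V_1)/18000 + (V_5 - V_2)/36000 + (V_5 - V_3)/510 + (V_5 - 0)/270 = 0
Collecting terms (coefficients in siemens):
  0.182·V_1 - 0.1786·V_2 - 0.00005556·V_5 = 0.08
  0.1999·V_2 - 0.1786·V_1 - 0.02128·V_3 - 0.00002778·V_5 = 0
  0.02329·V_3 - 0.02128·V_2 - 0.001961·V_5 = 0
  0.005748·V_5 - 0.00005556·V_1 - 0.00002778·V_2 - 0.001961·V_3 = 0
Solving these 4 simultaneous equations (Gaussian elimination) gives:
  V_1 = 17.33 V, V_2 = 17.21 V, V_3 = 16.21 V, V_5 = 5.781 V
The requested potential is V_5 = 5.781 V.

Final answer: V_5 = 5.781 V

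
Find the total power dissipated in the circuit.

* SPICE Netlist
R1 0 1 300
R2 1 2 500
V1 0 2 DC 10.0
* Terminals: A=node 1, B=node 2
Nodal analysis, taking node 2 as the 0 V reference.
Source V1 fixes V_0 = 10 V.
KCL at each unknown node (sum of currents leaving = 0; resistances in Ω):
  Node 1: (V_1 - 10)/300 + (V_1 - 0)/500 = 0
Collecting terms: 0.005333 × V_1 = 0.03333  =>  V_1 = 6.25 V
Power in each resistor, P = (ΔV)²/R:
  P_R1 = (10 - 6.25)²/300 = 0.04688 W
  P_R2 = (6.25 - 0)²/500 = 0.07812 W
P_total = P_R1 + P_R2 = 0.125 W

Final answer: 0.125 W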